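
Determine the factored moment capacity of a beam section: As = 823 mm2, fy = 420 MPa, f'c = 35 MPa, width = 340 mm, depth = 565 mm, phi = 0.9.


a = As * fy / (0.85 * f'c * b)
= 823 * 420 / (0.85 * 35 * 340)
= 34.173 mm
Mn = As * fy * (d - a/2) / 10^6
= 189.3918 kN-m
phi*Mn = 0.9 * 189.3918 = 170.45 kN-m

170.45


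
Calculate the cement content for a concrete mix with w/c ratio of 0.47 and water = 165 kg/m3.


Cement = water / (w/c)
= 165 / 0.47
= 351.1 kg/m3

351.1


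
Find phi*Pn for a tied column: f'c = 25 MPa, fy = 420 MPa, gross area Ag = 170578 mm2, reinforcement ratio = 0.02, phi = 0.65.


Ast = rho * Ag = 0.02 * 170578 = 3411.56 mm2
phi*Pn = 0.65 * 0.80 * (0.85 * 25 * (170578 - 3411.56) + 420 * 3411.56) / 1000
= 2592.27 kN

2592.27


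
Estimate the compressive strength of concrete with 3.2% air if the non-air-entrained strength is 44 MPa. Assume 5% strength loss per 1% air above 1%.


Strength loss = (3.2 - 1) * 5 = 11.0%
f'c = 44 * (1 - 11.0/100)
= 39.16 MPa

39.16


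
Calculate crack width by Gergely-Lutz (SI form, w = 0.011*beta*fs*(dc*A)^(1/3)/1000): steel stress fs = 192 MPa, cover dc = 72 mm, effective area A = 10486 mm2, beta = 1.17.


w = 0.011 * beta * fs * (dc * A)^(1/3) / 1000
= 0.011 * 1.17 * 192 * (72 * 10486)^(1/3) / 1000
= 0.225 mm

0.225


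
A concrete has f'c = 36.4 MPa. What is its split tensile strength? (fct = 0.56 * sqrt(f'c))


fct = 0.56 * sqrt(36.4)
= 0.56 * 6.033
= 3.379 MPa

3.379


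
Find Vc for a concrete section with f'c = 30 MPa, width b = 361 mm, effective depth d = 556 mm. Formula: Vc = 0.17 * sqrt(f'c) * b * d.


Vc = 0.17 * sqrt(30) * 361 * 556 / 1000
= 186.89 kN

186.89


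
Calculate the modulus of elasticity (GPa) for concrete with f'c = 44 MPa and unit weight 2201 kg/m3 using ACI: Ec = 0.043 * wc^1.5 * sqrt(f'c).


Ec = 0.043 * 2201^1.5 * sqrt(44) / 1000
= 29.45 GPa

29.45


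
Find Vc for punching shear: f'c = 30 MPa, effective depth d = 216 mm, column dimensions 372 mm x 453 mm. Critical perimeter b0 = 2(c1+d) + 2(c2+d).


b0 = 2*(372 + 216) + 2*(453 + 216) = 2514 mm
Vc = 0.33 * sqrt(30) * 2514 * 216 / 1000
= 981.51 kN

981.51


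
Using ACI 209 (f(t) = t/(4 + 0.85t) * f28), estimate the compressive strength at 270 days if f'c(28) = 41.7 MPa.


f(270) = 270 / (4 + 0.85 * 270) * 41.7
= 270 / 233.5 * 41.7
= 48.22 MPa

48.22


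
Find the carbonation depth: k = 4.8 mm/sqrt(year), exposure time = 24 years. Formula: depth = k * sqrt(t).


depth = k * sqrt(t)
= 4.8 * sqrt(24)
= 23.52 mm

23.52


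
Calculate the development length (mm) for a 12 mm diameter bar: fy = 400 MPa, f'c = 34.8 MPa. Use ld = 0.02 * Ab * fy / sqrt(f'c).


Ab = pi * 12^2 / 4 = 113.097 mm2
ld = 0.02 * 113.097 * 400 / sqrt(34.8)
= 153.4 mm

153.4


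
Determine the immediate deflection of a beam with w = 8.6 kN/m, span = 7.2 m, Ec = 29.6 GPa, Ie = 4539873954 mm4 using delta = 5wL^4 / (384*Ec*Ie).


Convert: L = 7.2 m = 7200 mm, Ec = 29.6 GPa = 29600 MPa
delta = 5 * 8.6 * 7200^4 / (384 * 29600 * 4539873954)
= 2.24 mm

2.24


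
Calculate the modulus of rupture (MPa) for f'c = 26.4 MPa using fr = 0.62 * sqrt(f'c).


fr = 0.62 * sqrt(26.4)
= 3.186 MPa

3.186


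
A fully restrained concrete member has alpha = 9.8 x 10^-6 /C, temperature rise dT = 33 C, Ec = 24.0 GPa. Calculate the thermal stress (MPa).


sigma = alpha * dT * Ec
= 9.8e-6 * 33 * 24.0 * 1000
= 7.762 MPa

7.762


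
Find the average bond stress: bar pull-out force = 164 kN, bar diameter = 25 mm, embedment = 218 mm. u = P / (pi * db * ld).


u = P / (pi * db * ld)
= 164 * 1000 / (pi * 25 * 218)
= 9.578 MPa

9.578


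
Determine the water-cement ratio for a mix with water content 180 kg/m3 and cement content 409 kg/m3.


w/c = water / cement
w/c = 180 / 409 = 0.44

0.44


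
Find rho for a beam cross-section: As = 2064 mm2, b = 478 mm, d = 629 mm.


rho = As / (b * d)
= 2064 / (478 * 629)
= 0.0069

0.0069


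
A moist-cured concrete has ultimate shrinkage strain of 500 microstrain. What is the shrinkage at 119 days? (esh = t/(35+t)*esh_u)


esh(119) = 119 / (35 + 119) * 500
= 119 / 154 * 500
= 386.4 microstrain

386.4


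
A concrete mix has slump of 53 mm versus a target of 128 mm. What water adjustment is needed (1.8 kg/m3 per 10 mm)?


Difference = 128 - 53 = 75 mm
Water adjustment = 75 * 1.8 / 10 = 13.5 kg/m3

13.5


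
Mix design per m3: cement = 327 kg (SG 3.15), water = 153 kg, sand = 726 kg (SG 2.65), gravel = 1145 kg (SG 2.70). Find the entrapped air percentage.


Vol cement = 327 / (3.15 * 1000) = 0.10381 m3
Vol water = 153 / 1000 = 0.153 m3
Vol sand = 726 / (2.65 * 1000) = 0.273962 m3
Vol gravel = 1145 / (2.70 * 1000) = 0.424074 m3
Total solid + water volume = 0.954846 m3
Air = (1 - 0.954846) * 100 = 4.52%

4.52


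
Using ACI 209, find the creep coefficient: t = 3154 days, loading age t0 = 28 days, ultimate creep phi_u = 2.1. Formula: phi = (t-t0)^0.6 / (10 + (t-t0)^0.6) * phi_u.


dt = 3154 - 28 = 3126
phi = 3126^0.6 / (10 + 3126^0.6) * 2.1
= 1.944

1.944


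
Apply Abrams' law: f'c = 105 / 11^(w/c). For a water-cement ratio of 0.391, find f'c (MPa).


f'c = 105 / 11^0.391
= 105 / 2.554
= 41.12 MPa

41.12


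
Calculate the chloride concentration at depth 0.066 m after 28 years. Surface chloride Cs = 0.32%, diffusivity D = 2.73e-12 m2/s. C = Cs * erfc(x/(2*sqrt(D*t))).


t_seconds = 28 * 365.25 * 24 * 3600 = 883612800.0 s
arg = 0.066 / (2 * sqrt(2.73e-12 * 883612800.0))
= 0.6719
erfc(0.6719) = 0.342
C = 0.32 * 0.342 = 0.1094%

0.1094


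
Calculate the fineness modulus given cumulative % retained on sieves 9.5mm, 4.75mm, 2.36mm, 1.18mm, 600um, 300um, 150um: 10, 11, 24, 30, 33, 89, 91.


FM = sum(cumulative % retained) / 100
= 288 / 100
= 2.88

2.88


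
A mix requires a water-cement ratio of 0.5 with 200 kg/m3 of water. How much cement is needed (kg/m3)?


Cement = water / (w/c)
= 200 / 0.5
= 400.0 kg/m3

400.0


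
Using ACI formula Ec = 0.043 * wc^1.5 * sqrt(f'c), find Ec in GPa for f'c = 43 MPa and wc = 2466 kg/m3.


Ec = 0.043 * 2466^1.5 * sqrt(43) / 1000
= 34.53 GPa

34.53


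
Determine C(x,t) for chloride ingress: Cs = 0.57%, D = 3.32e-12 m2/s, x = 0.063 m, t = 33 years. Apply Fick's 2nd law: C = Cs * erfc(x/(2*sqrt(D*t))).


t_seconds = 33 * 365.25 * 24 * 3600 = 1041400800.0 s
arg = 0.063 / (2 * sqrt(3.32e-12 * 1041400800.0))
= 0.5357
erfc(0.5357) = 0.4487
C = 0.57 * 0.4487 = 0.2557%

0.2557


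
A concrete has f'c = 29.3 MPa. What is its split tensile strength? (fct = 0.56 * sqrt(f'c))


fct = 0.56 * sqrt(29.3)
= 0.56 * 5.413
= 3.031 MPa

3.031


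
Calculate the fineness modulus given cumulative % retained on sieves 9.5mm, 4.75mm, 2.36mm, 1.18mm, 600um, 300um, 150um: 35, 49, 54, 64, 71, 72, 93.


FM = sum(cumulative % retained) / 100
= 438 / 100
= 4.38

4.38


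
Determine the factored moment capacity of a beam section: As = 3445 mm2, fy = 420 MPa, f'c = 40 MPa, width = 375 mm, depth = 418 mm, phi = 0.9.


a = As * fy / (0.85 * f'c * b)
= 3445 * 420 / (0.85 * 40 * 375)
= 113.4824 mm
Mn = As * fy * (d - a/2) / 10^6
= 522.7054 kN-m
phi*Mn = 0.9 * 522.7054 = 470.43 kN-m

470.43


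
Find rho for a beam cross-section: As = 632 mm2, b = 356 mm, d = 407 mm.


rho = As / (b * d)
= 632 / (356 * 407)
= 0.0044

0.0044


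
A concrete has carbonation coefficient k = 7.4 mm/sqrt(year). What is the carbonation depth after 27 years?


depth = k * sqrt(t)
= 7.4 * sqrt(27)
= 38.45 mm

38.45


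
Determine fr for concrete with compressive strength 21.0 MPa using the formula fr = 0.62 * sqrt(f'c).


fr = 0.62 * sqrt(21.0)
= 2.841 MPa

2.841


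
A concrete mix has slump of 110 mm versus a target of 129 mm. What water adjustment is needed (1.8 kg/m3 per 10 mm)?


Difference = 129 - 110 = 19 mm
Water adjustment = 19 * 1.8 / 10 = 3.4 kg/m3

3.4


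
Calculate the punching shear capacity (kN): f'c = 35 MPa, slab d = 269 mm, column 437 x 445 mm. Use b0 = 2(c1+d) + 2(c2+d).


b0 = 2*(437 + 269) + 2*(445 + 269) = 2840 mm
Vc = 0.33 * sqrt(35) * 2840 * 269 / 1000
= 1491.48 kN

1491.48


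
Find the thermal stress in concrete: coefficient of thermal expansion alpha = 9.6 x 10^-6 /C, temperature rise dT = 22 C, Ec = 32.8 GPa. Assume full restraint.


sigma = alpha * dT * Ec
= 9.6e-6 * 22 * 32.8 * 1000
= 6.927 MPa

6.927


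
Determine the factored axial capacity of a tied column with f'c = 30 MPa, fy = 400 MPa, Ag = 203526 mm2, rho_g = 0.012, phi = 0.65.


Ast = rho * Ag = 0.012 * 203526 = 2442.312 mm2
phi*Pn = 0.65 * 0.80 * (0.85 * 30 * (203526 - 2442.312) + 400 * 2442.312) / 1000
= 3174.37 kN

3174.37


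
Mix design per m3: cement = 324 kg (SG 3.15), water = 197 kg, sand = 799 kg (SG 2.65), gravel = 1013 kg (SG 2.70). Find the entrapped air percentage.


Vol cement = 324 / (3.15 * 1000) = 0.102857 m3
Vol water = 197 / 1000 = 0.197 m3
Vol sand = 799 / (2.65 * 1000) = 0.301509 m3
Vol gravel = 1013 / (2.70 * 1000) = 0.375185 m3
Total solid + water volume = 0.976552 m3
Air = (1 - 0.976552) * 100 = 2.34%

2.34


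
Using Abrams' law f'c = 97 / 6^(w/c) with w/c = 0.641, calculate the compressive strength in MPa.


f'c = 97 / 6^0.641
= 97 / 3.154
= 30.76 MPa

30.76


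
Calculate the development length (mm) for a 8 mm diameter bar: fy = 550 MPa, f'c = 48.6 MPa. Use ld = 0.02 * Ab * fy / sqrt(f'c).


Ab = pi * 8^2 / 4 = 50.265 mm2
ld = 0.02 * 50.265 * 550 / sqrt(48.6)
= 79.3 mm

79.3


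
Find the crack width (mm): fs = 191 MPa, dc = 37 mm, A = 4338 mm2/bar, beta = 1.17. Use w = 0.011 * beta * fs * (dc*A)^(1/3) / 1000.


w = 0.011 * beta * fs * (dc * A)^(1/3) / 1000
= 0.011 * 1.17 * 191 * (37 * 4338)^(1/3) / 1000
= 0.134 mm

0.134


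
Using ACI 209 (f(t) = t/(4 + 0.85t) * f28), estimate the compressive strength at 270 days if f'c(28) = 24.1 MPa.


f(270) = 270 / (4 + 0.85 * 270) * 24.1
= 270 / 233.5 * 24.1
= 27.87 MPa

27.87


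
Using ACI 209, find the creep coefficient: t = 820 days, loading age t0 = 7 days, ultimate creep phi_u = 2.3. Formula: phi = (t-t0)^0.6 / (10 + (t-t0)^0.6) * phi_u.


dt = 820 - 7 = 813
phi = 813^0.6 / (10 + 813^0.6) * 2.3
= 1.95

1.95


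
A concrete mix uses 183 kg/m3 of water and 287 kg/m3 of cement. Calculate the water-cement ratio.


w/c = water / cement
w/c = 183 / 287 = 0.638

0.638


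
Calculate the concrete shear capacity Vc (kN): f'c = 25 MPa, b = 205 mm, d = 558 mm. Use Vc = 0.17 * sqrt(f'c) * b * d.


Vc = 0.17 * sqrt(25) * 205 * 558 / 1000
= 97.23 kN

97.23


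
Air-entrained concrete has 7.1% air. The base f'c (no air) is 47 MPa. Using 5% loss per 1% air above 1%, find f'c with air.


Strength loss = (7.1 - 1) * 5 = 30.5%
f'c = 47 * (1 - 30.5/100)
= 32.67 MPa

32.67


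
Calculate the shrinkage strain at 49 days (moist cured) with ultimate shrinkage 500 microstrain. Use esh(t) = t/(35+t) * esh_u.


esh(49) = 49 / (35 + 49) * 500
= 49 / 84 * 500
= 291.7 microstrain

291.7


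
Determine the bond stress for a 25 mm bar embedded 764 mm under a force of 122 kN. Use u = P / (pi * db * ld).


u = P / (pi * db * ld)
= 122 * 1000 / (pi * 25 * 764)
= 2.033 MPa

2.033


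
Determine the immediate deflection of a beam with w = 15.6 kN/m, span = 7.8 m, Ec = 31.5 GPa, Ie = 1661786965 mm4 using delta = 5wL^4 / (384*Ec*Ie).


Convert: L = 7.8 m = 7800 mm, Ec = 31.5 GPa = 31500 MPa
delta = 5 * 15.6 * 7800^4 / (384 * 31500 * 1661786965)
= 14.36 mm

14.36


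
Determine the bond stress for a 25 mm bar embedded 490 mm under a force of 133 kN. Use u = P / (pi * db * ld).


u = P / (pi * db * ld)
= 133 * 1000 / (pi * 25 * 490)
= 3.456 MPa

3.456


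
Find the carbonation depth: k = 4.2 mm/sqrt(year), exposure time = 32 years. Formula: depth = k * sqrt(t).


depth = k * sqrt(t)
= 4.2 * sqrt(32)
= 23.76 mm

23.76


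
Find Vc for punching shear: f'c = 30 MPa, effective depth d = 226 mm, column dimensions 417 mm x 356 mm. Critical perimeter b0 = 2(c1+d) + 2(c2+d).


b0 = 2*(417 + 226) + 2*(356 + 226) = 2450 mm
Vc = 0.33 * sqrt(30) * 2450 * 226 / 1000
= 1000.8 kN

1000.8


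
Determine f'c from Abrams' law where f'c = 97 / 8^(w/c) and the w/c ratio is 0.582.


f'c = 97 / 8^0.582
= 97 / 3.354
= 28.92 MPa

28.92


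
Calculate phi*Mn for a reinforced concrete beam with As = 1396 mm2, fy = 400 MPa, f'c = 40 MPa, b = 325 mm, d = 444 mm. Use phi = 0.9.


a = As * fy / (0.85 * f'c * b)
= 1396 * 400 / (0.85 * 40 * 325)
= 50.5339 mm
Mn = As * fy * (d - a/2) / 10^6
= 233.8205 kN-m
phi*Mn = 0.9 * 233.8205 = 210.44 kN-m

210.44


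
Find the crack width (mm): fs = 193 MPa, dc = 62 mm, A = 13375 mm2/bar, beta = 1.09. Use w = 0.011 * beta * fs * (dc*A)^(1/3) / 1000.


w = 0.011 * beta * fs * (dc * A)^(1/3) / 1000
= 0.011 * 1.09 * 193 * (62 * 13375)^(1/3) / 1000
= 0.217 mm

0.217


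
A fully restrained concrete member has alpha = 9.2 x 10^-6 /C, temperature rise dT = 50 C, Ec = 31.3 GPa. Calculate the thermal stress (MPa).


sigma = alpha * dT * Ec
= 9.2e-6 * 50 * 31.3 * 1000
= 14.398 MPa

14.398


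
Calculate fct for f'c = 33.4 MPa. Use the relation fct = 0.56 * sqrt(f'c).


fct = 0.56 * sqrt(33.4)
= 0.56 * 5.779
= 3.236 MPa

3.236


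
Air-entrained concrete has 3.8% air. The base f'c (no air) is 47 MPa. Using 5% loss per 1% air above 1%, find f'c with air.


Strength loss = (3.8 - 1) * 5 = 14.0%
f'c = 47 * (1 - 14.0/100)
= 40.42 MPa

40.42


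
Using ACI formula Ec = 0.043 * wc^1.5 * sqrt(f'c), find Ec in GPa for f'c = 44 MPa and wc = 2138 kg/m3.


Ec = 0.043 * 2138^1.5 * sqrt(44) / 1000
= 28.2 GPa

28.2


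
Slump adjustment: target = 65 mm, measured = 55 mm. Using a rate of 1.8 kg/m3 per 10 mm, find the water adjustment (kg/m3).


Difference = 65 - 55 = 10 mm
Water adjustment = 10 * 1.8 / 10 = 1.8 kg/m3

1.8


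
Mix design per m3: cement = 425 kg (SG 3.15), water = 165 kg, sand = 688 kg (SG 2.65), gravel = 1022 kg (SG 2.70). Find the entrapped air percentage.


Vol cement = 425 / (3.15 * 1000) = 0.134921 m3
Vol water = 165 / 1000 = 0.165 m3
Vol sand = 688 / (2.65 * 1000) = 0.259623 m3
Vol gravel = 1022 / (2.70 * 1000) = 0.378519 m3
Total solid + water volume = 0.938062 m3
Air = (1 - 0.938062) * 100 = 6.19%

6.19


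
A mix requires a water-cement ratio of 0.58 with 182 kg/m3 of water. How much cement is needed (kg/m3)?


Cement = water / (w/c)
= 182 / 0.58
= 313.8 kg/m3

313.8


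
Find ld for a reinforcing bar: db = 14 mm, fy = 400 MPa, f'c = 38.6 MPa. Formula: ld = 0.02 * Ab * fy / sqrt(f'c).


Ab = pi * 14^2 / 4 = 153.938 mm2
ld = 0.02 * 153.938 * 400 / sqrt(38.6)
= 198.2 mm

198.2


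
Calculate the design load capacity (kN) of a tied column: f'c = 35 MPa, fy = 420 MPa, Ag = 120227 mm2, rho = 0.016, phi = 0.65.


Ast = rho * Ag = 0.016 * 120227 = 1923.632 mm2
phi*Pn = 0.65 * 0.80 * (0.85 * 35 * (120227 - 1923.632) + 420 * 1923.632) / 1000
= 2250.27 kN

2250.27


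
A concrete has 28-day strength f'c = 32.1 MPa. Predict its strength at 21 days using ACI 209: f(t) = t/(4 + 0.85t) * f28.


f(21) = 21 / (4 + 0.85 * 21) * 32.1
= 21 / 21.85 * 32.1
= 30.85 MPa

30.85


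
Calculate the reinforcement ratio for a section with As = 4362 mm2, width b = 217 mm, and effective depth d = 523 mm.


rho = As / (b * d)
= 4362 / (217 * 523)
= 0.0384

0.0384


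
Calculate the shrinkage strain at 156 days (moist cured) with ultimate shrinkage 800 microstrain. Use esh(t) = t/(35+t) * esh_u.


esh(156) = 156 / (35 + 156) * 800
= 156 / 191 * 800
= 653.4 microstrain

653.4


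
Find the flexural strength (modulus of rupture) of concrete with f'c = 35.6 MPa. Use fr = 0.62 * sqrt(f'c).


fr = 0.62 * sqrt(35.6)
= 3.699 MPa

3.699


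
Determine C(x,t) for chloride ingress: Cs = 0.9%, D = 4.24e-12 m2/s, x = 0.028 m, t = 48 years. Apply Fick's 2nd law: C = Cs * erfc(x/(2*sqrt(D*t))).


t_seconds = 48 * 365.25 * 24 * 3600 = 1514764800.0 s
arg = 0.028 / (2 * sqrt(4.24e-12 * 1514764800.0))
= 0.1747
erfc(0.1747) = 0.8049
C = 0.9 * 0.8049 = 0.7244%

0.7244


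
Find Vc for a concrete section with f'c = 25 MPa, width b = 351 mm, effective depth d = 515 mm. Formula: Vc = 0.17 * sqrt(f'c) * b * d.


Vc = 0.17 * sqrt(25) * 351 * 515 / 1000
= 153.65 kN

153.65


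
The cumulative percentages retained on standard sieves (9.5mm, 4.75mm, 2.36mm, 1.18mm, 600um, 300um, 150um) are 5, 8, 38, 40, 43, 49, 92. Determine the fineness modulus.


FM = sum(cumulative % retained) / 100
= 275 / 100
= 2.75

2.75


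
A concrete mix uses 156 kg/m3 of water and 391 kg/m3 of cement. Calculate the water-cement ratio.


w/c = water / cement
w/c = 156 / 391 = 0.399

0.399


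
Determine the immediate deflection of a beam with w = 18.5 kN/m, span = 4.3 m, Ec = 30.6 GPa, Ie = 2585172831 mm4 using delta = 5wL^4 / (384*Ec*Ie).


Convert: L = 4.3 m = 4300 mm, Ec = 30.6 GPa = 30600 MPa
delta = 5 * 18.5 * 4300^4 / (384 * 30600 * 2585172831)
= 1.04 mm

1.04


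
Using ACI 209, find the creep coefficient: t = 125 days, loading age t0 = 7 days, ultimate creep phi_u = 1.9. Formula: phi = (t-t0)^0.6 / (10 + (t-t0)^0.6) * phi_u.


dt = 125 - 7 = 118
phi = 118^0.6 / (10 + 118^0.6) * 1.9
= 1.209

1.209


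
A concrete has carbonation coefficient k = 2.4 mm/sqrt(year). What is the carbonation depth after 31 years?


depth = k * sqrt(t)
= 2.4 * sqrt(31)
= 13.36 mm

13.36


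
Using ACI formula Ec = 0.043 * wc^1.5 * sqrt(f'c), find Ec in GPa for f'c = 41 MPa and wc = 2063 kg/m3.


Ec = 0.043 * 2063^1.5 * sqrt(41) / 1000
= 25.8 GPa

25.8


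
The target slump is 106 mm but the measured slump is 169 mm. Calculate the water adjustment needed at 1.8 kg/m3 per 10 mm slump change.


Difference = 106 - 169 = -63 mm
Water adjustment = -63 * 1.8 / 10 = -11.3 kg/m3

-11.3


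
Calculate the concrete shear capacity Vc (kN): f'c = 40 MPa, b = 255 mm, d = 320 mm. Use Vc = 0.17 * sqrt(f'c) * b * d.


Vc = 0.17 * sqrt(40) * 255 * 320 / 1000
= 87.73 kN

87.73


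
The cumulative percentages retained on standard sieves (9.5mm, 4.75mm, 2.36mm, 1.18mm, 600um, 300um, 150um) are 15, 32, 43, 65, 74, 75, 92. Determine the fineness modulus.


FM = sum(cumulative % retained) / 100
= 396 / 100
= 3.96

3.96


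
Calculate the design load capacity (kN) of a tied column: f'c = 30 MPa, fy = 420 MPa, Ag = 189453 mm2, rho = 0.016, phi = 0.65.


Ast = rho * Ag = 0.016 * 189453 = 3031.248 mm2
phi*Pn = 0.65 * 0.80 * (0.85 * 30 * (189453 - 3031.248) + 420 * 3031.248) / 1000
= 3133.98 kN

3133.98


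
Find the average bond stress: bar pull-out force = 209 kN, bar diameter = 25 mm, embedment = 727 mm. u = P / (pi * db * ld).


u = P / (pi * db * ld)
= 209 * 1000 / (pi * 25 * 727)
= 3.66 MPa

3.66


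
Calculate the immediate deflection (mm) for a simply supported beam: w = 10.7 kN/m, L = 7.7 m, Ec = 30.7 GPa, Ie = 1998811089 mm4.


Convert: L = 7.7 m = 7700 mm, Ec = 30.7 GPa = 30700 MPa
delta = 5 * 10.7 * 7700^4 / (384 * 30700 * 1998811089)
= 7.98 mm

7.98


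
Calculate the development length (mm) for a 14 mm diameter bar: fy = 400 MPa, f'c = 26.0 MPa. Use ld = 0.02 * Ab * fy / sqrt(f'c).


Ab = pi * 14^2 / 4 = 153.938 mm2
ld = 0.02 * 153.938 * 400 / sqrt(26.0)
= 241.5 mm

241.5


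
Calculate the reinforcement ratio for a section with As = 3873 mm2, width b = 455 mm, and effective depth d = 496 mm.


rho = As / (b * d)
= 3873 / (455 * 496)
= 0.0172

0.0172


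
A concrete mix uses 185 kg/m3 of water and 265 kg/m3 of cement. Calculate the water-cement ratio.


w/c = water / cement
w/c = 185 / 265 = 0.698

0.698


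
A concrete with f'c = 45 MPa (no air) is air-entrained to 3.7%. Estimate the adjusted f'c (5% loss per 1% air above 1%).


Strength loss = (3.7 - 1) * 5 = 13.5%
f'c = 45 * (1 - 13.5/100)
= 38.92 MPa

38.92


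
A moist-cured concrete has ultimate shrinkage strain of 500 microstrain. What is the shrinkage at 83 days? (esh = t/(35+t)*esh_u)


esh(83) = 83 / (35 + 83) * 500
= 83 / 118 * 500
= 351.7 microstrain

351.7


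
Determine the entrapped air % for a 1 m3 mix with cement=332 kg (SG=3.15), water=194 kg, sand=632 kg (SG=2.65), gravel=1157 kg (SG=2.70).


Vol cement = 332 / (3.15 * 1000) = 0.105397 m3
Vol water = 194 / 1000 = 0.194 m3
Vol sand = 632 / (2.65 * 1000) = 0.238491 m3
Vol gravel = 1157 / (2.70 * 1000) = 0.428519 m3
Total solid + water volume = 0.966406 m3
Air = (1 - 0.966406) * 100 = 3.36%

3.36


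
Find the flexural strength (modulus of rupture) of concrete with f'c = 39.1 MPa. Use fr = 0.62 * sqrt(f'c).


fr = 0.62 * sqrt(39.1)
= 3.877 MPa

3.877


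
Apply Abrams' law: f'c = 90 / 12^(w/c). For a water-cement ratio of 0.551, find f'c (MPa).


f'c = 90 / 12^0.551
= 90 / 3.932
= 22.89 MPa

22.89


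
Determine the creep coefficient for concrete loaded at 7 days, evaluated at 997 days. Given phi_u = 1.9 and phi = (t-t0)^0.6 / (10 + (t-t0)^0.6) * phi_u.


dt = 997 - 7 = 990
phi = 990^0.6 / (10 + 990^0.6) * 1.9
= 1.639

1.639


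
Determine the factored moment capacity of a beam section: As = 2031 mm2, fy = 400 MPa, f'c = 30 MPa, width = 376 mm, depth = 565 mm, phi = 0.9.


a = As * fy / (0.85 * f'c * b)
= 2031 * 400 / (0.85 * 30 * 376)
= 84.7309 mm
Mn = As * fy * (d - a/2) / 10^6
= 424.5883 kN-m
phi*Mn = 0.9 * 424.5883 = 382.13 kN-m

382.13


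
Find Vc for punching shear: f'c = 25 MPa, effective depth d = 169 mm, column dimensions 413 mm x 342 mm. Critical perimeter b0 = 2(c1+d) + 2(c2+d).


b0 = 2*(413 + 169) + 2*(342 + 169) = 2186 mm
Vc = 0.33 * sqrt(25) * 2186 * 169 / 1000
= 609.57 kN

609.57


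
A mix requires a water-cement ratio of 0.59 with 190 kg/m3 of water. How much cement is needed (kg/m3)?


Cement = water / (w/c)
= 190 / 0.59
= 322.0 kg/m3

322.0


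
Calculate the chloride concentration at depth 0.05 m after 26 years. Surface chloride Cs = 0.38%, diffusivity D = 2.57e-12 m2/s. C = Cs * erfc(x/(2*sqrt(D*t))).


t_seconds = 26 * 365.25 * 24 * 3600 = 820497600.0 s
arg = 0.05 / (2 * sqrt(2.57e-12 * 820497600.0))
= 0.5444
erfc(0.5444) = 0.4413
C = 0.38 * 0.4413 = 0.1677%

0.1677


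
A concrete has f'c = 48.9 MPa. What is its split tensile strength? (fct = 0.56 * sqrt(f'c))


fct = 0.56 * sqrt(48.9)
= 0.56 * 6.993
= 3.916 MPa

3.916


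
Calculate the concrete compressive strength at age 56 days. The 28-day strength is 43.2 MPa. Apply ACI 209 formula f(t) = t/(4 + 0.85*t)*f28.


f(56) = 56 / (4 + 0.85 * 56) * 43.2
= 56 / 51.6 * 43.2
= 46.88 MPa

46.88


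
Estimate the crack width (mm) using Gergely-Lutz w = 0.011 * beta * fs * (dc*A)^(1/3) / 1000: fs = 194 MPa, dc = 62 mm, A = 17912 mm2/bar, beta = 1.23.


w = 0.011 * beta * fs * (dc * A)^(1/3) / 1000
= 0.011 * 1.23 * 194 * (62 * 17912)^(1/3) / 1000
= 0.272 mm

0.272


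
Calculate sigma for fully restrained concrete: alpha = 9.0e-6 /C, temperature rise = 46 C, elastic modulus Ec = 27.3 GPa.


sigma = alpha * dT * Ec
= 9.0e-6 * 46 * 27.3 * 1000
= 11.302 MPa

11.302


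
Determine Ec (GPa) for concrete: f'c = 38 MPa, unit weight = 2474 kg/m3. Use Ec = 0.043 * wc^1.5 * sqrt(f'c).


Ec = 0.043 * 2474^1.5 * sqrt(38) / 1000
= 32.62 GPa

32.62


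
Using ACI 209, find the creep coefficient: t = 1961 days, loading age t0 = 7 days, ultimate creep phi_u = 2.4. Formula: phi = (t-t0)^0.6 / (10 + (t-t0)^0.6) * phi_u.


dt = 1961 - 7 = 1954
phi = 1954^0.6 / (10 + 1954^0.6) * 2.4
= 2.17

2.17


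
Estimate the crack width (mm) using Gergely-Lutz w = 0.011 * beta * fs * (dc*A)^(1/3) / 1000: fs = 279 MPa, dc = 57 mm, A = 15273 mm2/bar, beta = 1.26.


w = 0.011 * beta * fs * (dc * A)^(1/3) / 1000
= 0.011 * 1.26 * 279 * (57 * 15273)^(1/3) / 1000
= 0.369 mm

0.369


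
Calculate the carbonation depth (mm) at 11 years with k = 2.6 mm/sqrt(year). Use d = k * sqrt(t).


depth = k * sqrt(t)
= 2.6 * sqrt(11)
= 8.62 mm

8.62


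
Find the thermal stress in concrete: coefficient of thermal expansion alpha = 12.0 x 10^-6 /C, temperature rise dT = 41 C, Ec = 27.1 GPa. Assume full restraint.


sigma = alpha * dT * Ec
= 12.0e-6 * 41 * 27.1 * 1000
= 13.333 MPa

13.333


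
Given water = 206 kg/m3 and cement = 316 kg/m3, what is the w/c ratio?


w/c = water / cement
w/c = 206 / 316 = 0.652

0.652


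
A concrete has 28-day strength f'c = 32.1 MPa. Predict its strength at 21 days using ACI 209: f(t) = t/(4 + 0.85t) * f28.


f(21) = 21 / (4 + 0.85 * 21) * 32.1
= 21 / 21.85 * 32.1
= 30.85 MPa

30.85


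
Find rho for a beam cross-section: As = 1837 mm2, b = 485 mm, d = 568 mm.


rho = As / (b * d)
= 1837 / (485 * 568)
= 0.0067

0.0067


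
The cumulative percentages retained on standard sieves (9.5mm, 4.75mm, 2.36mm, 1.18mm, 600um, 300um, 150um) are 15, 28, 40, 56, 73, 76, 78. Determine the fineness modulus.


FM = sum(cumulative % retained) / 100
= 366 / 100
= 3.66

3.66


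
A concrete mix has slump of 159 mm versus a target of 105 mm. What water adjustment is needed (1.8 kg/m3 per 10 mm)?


Difference = 105 - 159 = -54 mm
Water adjustment = -54 * 1.8 / 10 = -9.7 kg/m3

-9.7


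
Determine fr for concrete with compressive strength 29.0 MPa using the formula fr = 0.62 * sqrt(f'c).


fr = 0.62 * sqrt(29.0)
= 3.339 MPa

3.339


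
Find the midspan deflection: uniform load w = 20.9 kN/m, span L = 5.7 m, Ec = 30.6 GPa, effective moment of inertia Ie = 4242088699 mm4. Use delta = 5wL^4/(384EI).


Convert: L = 5.7 m = 5700 mm, Ec = 30.6 GPa = 30600 MPa
delta = 5 * 20.9 * 5700^4 / (384 * 30600 * 4242088699)
= 2.21 mm

2.21


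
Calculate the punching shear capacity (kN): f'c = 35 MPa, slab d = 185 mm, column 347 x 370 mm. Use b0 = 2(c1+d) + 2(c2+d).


b0 = 2*(347 + 185) + 2*(370 + 185) = 2174 mm
Vc = 0.33 * sqrt(35) * 2174 * 185 / 1000
= 785.2 kN

785.2


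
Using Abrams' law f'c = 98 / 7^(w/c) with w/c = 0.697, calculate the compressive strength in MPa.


f'c = 98 / 7^0.697
= 98 / 3.882
= 25.25 MPa

25.25


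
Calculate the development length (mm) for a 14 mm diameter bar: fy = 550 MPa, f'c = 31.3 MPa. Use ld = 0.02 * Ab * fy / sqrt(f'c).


Ab = pi * 14^2 / 4 = 153.938 mm2
ld = 0.02 * 153.938 * 550 / sqrt(31.3)
= 302.7 mm

302.7


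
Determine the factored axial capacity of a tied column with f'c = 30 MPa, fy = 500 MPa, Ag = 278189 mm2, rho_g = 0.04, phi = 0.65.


Ast = rho * Ag = 0.04 * 278189 = 11127.56 mm2
phi*Pn = 0.65 * 0.80 * (0.85 * 30 * (278189 - 11127.56) + 500 * 11127.56) / 1000
= 6434.4 kN

6434.4


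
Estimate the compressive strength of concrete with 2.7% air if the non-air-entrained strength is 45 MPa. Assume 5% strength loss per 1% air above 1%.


Strength loss = (2.7 - 1) * 5 = 8.5%
f'c = 45 * (1 - 8.5/100)
= 41.18 MPa

41.18


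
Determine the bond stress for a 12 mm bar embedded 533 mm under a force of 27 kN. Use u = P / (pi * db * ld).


u = P / (pi * db * ld)
= 27 * 1000 / (pi * 12 * 533)
= 1.344 MPa

1.344


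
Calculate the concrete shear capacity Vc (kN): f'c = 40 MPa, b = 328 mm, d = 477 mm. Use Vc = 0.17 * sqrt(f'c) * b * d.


Vc = 0.17 * sqrt(40) * 328 * 477 / 1000
= 168.22 kN

168.22


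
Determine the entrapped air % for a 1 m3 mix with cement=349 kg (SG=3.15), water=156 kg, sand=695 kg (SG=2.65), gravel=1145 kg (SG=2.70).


Vol cement = 349 / (3.15 * 1000) = 0.110794 m3
Vol water = 156 / 1000 = 0.156 m3
Vol sand = 695 / (2.65 * 1000) = 0.262264 m3
Vol gravel = 1145 / (2.70 * 1000) = 0.424074 m3
Total solid + water volume = 0.953132 m3
Air = (1 - 0.953132) * 100 = 4.69%

4.69


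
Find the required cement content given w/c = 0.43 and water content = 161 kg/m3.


Cement = water / (w/c)
= 161 / 0.43
= 374.4 kg/m3

374.4


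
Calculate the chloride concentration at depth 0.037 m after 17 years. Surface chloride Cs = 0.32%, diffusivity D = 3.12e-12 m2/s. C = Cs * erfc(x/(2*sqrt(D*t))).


t_seconds = 17 * 365.25 * 24 * 3600 = 536479200.0 s
arg = 0.037 / (2 * sqrt(3.12e-12 * 536479200.0))
= 0.4522
erfc(0.4522) = 0.5225
C = 0.32 * 0.5225 = 0.1672%

0.1672


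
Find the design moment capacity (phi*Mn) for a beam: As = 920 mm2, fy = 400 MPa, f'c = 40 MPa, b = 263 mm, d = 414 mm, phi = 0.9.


a = As * fy / (0.85 * f'c * b)
= 920 * 400 / (0.85 * 40 * 263)
= 41.1541 mm
Mn = As * fy * (d - a/2) / 10^6
= 144.7796 kN-m
phi*Mn = 0.9 * 144.7796 = 130.3 kN-m

130.3


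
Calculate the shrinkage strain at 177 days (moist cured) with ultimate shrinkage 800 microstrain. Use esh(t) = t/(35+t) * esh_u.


esh(177) = 177 / (35 + 177) * 800
= 177 / 212 * 800
= 667.9 microstrain

667.9


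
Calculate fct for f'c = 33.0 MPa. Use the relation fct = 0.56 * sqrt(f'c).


fct = 0.56 * sqrt(33.0)
= 0.56 * 5.745
= 3.217 MPa

3.217


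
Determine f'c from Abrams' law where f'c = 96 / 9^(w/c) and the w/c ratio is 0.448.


f'c = 96 / 9^0.448
= 96 / 2.676
= 35.87 MPa

35.87


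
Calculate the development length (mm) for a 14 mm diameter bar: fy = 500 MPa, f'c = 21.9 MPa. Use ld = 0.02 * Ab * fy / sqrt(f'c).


Ab = pi * 14^2 / 4 = 153.938 mm2
ld = 0.02 * 153.938 * 500 / sqrt(21.9)
= 328.9 mm

328.9


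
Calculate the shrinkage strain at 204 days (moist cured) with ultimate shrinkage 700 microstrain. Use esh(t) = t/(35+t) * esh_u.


esh(204) = 204 / (35 + 204) * 700
= 204 / 239 * 700
= 597.5 microstrain

597.5


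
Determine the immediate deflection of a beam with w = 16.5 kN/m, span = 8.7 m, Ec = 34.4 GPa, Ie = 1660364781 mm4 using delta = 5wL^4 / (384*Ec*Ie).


Convert: L = 8.7 m = 8700 mm, Ec = 34.4 GPa = 34400 MPa
delta = 5 * 16.5 * 8700^4 / (384 * 34400 * 1660364781)
= 21.55 mm

21.55


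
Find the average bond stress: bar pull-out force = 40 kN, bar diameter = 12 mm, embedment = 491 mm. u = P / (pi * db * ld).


u = P / (pi * db * ld)
= 40 * 1000 / (pi * 12 * 491)
= 2.161 MPa

2.161


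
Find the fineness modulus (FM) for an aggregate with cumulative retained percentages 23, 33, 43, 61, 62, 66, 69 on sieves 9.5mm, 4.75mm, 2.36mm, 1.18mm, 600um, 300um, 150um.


FM = sum(cumulative % retained) / 100
= 357 / 100
= 3.57

3.57


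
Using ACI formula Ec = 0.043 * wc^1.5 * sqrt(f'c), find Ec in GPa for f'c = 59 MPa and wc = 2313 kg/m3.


Ec = 0.043 * 2313^1.5 * sqrt(59) / 1000
= 36.74 GPa

36.74


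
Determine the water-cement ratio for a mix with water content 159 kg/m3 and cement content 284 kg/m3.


w/c = water / cement
w/c = 159 / 284 = 0.56

0.56


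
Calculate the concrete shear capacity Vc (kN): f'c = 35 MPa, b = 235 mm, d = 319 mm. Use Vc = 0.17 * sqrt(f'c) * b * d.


Vc = 0.17 * sqrt(35) * 235 * 319 / 1000
= 75.39 kN

75.39


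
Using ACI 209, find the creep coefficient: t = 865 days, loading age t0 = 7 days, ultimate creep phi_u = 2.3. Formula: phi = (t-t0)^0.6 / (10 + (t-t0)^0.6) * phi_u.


dt = 865 - 7 = 858
phi = 858^0.6 / (10 + 858^0.6) * 2.3
= 1.96

1.96


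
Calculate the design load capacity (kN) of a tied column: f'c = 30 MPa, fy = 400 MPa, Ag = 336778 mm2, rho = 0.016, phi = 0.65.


Ast = rho * Ag = 0.016 * 336778 = 5388.448 mm2
phi*Pn = 0.65 * 0.80 * (0.85 * 30 * (336778 - 5388.448) + 400 * 5388.448) / 1000
= 5515.02 kN

5515.02


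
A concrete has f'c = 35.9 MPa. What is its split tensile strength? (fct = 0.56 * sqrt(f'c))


fct = 0.56 * sqrt(35.9)
= 0.56 * 5.992
= 3.355 MPa

3.355


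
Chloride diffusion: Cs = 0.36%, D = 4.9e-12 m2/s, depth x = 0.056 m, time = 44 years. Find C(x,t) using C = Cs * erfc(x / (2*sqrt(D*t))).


t_seconds = 44 * 365.25 * 24 * 3600 = 1388534400.0 s
arg = 0.056 / (2 * sqrt(4.9e-12 * 1388534400.0))
= 0.3395
erfc(0.3395) = 0.6312
C = 0.36 * 0.6312 = 0.2272%

0.2272


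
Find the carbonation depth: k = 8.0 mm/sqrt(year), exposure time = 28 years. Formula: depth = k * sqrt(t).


depth = k * sqrt(t)
= 8.0 * sqrt(28)
= 42.33 mm

42.33


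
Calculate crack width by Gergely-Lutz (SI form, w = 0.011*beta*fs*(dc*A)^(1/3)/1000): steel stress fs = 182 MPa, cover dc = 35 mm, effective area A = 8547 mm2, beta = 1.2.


w = 0.011 * beta * fs * (dc * A)^(1/3) / 1000
= 0.011 * 1.2 * 182 * (35 * 8547)^(1/3) / 1000
= 0.161 mm

0.161


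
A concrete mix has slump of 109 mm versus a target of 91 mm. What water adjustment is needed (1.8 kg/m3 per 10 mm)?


Difference = 91 - 109 = -18 mm
Water adjustment = -18 * 1.8 / 10 = -3.2 kg/m3

-3.2


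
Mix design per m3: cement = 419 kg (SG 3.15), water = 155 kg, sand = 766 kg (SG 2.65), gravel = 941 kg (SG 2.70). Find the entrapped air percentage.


Vol cement = 419 / (3.15 * 1000) = 0.133016 m3
Vol water = 155 / 1000 = 0.155 m3
Vol sand = 766 / (2.65 * 1000) = 0.289057 m3
Vol gravel = 941 / (2.70 * 1000) = 0.348519 m3
Total solid + water volume = 0.925591 m3
Air = (1 - 0.925591) * 100 = 7.44%

7.44


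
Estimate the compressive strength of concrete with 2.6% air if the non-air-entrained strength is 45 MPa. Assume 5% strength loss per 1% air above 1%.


Strength loss = (2.6 - 1) * 5 = 8.0%
f'c = 45 * (1 - 8.0/100)
= 41.4 MPa

41.4


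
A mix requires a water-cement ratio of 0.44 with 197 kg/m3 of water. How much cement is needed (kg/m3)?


Cement = water / (w/c)
= 197 / 0.44
= 447.7 kg/m3

447.7


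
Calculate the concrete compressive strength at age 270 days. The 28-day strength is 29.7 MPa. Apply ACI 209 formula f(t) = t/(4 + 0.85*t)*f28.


f(270) = 270 / (4 + 0.85 * 270) * 29.7
= 270 / 233.5 * 29.7
= 34.34 MPa

34.34


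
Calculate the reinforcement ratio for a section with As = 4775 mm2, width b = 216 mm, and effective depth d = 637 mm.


rho = As / (b * d)
= 4775 / (216 * 637)
= 0.0347

0.0347


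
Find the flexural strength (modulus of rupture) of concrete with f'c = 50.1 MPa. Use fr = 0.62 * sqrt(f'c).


fr = 0.62 * sqrt(50.1)
= 4.388 MPa

4.388


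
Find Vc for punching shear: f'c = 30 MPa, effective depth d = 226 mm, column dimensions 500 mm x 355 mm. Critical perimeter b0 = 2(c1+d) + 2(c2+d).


b0 = 2*(500 + 226) + 2*(355 + 226) = 2614 mm
Vc = 0.33 * sqrt(30) * 2614 * 226 / 1000
= 1067.8 kN

1067.8


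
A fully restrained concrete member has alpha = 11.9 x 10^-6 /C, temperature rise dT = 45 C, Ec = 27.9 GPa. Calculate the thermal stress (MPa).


sigma = alpha * dT * Ec
= 11.9e-6 * 45 * 27.9 * 1000
= 14.94 MPa

14.94


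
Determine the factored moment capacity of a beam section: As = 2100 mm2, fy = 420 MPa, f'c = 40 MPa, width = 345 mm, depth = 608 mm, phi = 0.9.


a = As * fy / (0.85 * f'c * b)
= 2100 * 420 / (0.85 * 40 * 345)
= 75.1918 mm
Mn = As * fy * (d - a/2) / 10^6
= 503.0964 kN-m
phi*Mn = 0.9 * 503.0964 = 452.79 kN-m

452.79


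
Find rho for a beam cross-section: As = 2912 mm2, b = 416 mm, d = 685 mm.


rho = As / (b * d)
= 2912 / (416 * 685)
= 0.0102

0.0102


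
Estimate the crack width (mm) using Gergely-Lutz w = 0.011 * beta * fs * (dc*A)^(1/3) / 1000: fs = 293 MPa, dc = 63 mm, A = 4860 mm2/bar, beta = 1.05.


w = 0.011 * beta * fs * (dc * A)^(1/3) / 1000
= 0.011 * 1.05 * 293 * (63 * 4860)^(1/3) / 1000
= 0.228 mm

0.228


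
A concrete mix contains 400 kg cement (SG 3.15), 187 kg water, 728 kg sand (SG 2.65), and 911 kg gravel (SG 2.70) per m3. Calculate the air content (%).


Vol cement = 400 / (3.15 * 1000) = 0.126984 m3
Vol water = 187 / 1000 = 0.187 m3
Vol sand = 728 / (2.65 * 1000) = 0.274717 m3
Vol gravel = 911 / (2.70 * 1000) = 0.337407 m3
Total solid + water volume = 0.926109 m3
Air = (1 - 0.926109) * 100 = 7.39%

7.39


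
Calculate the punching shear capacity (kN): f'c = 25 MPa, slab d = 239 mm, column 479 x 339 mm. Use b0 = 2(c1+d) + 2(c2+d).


b0 = 2*(479 + 239) + 2*(339 + 239) = 2592 mm
Vc = 0.33 * sqrt(25) * 2592 * 239 / 1000
= 1022.16 kN

1022.16


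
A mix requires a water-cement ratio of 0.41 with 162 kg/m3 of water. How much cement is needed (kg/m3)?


Cement = water / (w/c)
= 162 / 0.41
= 395.1 kg/m3

395.1


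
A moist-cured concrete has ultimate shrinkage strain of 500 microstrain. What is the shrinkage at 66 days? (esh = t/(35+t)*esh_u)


esh(66) = 66 / (35 + 66) * 500
= 66 / 101 * 500
= 326.7 microstrain

326.7


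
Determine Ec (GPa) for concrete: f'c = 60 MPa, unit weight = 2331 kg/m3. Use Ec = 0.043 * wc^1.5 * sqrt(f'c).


Ec = 0.043 * 2331^1.5 * sqrt(60) / 1000
= 37.48 GPa

37.48


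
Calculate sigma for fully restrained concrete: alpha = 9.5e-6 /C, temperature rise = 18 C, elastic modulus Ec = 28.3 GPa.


sigma = alpha * dT * Ec
= 9.5e-6 * 18 * 28.3 * 1000
= 4.839 MPa

4.839


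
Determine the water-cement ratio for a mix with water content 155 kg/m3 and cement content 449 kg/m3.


w/c = water / cement
w/c = 155 / 449 = 0.345

0.345


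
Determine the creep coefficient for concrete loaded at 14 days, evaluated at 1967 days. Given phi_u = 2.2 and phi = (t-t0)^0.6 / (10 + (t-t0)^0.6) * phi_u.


dt = 1967 - 14 = 1953
phi = 1953^0.6 / (10 + 1953^0.6) * 2.2
= 1.989

1.989


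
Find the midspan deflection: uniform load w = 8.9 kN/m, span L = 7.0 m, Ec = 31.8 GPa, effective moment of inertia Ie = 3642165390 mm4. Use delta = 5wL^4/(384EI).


Convert: L = 7.0 m = 7000 mm, Ec = 31.8 GPa = 31800 MPa
delta = 5 * 8.9 * 7000^4 / (384 * 31800 * 3642165390)
= 2.4 mm

2.4


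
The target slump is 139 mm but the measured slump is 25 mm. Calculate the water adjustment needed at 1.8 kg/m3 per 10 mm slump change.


Difference = 139 - 25 = 114 mm
Water adjustment = 114 * 1.8 / 10 = 20.5 kg/m3

20.5


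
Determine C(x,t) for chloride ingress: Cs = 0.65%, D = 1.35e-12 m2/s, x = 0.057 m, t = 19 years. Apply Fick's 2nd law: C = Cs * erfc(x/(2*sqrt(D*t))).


t_seconds = 19 * 365.25 * 24 * 3600 = 599594400.0 s
arg = 0.057 / (2 * sqrt(1.35e-12 * 599594400.0))
= 1.0017
erfc(1.0017) = 0.1566
C = 0.65 * 0.1566 = 0.1018%

0.1018


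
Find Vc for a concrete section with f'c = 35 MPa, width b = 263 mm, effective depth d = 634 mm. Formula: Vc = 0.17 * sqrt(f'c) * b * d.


Vc = 0.17 * sqrt(35) * 263 * 634 / 1000
= 167.7 kN

167.7


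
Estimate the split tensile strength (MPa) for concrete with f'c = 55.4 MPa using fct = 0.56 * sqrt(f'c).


fct = 0.56 * sqrt(55.4)
= 0.56 * 7.443
= 4.168 MPa

4.168


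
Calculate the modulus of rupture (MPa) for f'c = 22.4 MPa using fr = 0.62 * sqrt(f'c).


fr = 0.62 * sqrt(22.4)
= 2.934 MPa

2.934


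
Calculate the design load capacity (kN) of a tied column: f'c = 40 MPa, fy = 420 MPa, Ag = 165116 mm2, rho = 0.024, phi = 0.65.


Ast = rho * Ag = 0.024 * 165116 = 3962.784 mm2
phi*Pn = 0.65 * 0.80 * (0.85 * 40 * (165116 - 3962.784) + 420 * 3962.784) / 1000
= 3714.66 kN

3714.66


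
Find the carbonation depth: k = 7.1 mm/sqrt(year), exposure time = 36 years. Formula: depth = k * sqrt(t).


depth = k * sqrt(t)
= 7.1 * sqrt(36)
= 42.6 mm

42.6


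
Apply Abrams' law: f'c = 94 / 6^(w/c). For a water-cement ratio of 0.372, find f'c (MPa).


f'c = 94 / 6^0.372
= 94 / 1.947
= 48.27 MPa

48.27


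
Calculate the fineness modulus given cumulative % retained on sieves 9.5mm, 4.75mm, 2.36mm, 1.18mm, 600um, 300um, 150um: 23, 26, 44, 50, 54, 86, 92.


FM = sum(cumulative % retained) / 100
= 375 / 100
= 3.75

3.75


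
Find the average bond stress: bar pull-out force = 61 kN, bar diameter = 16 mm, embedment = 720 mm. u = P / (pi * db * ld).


u = P / (pi * db * ld)
= 61 * 1000 / (pi * 16 * 720)
= 1.685 MPa

1.685


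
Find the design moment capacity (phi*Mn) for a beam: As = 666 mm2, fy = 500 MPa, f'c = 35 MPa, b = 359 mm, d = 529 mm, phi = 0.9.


a = As * fy / (0.85 * f'c * b)
= 666 * 500 / (0.85 * 35 * 359)
= 31.179 mm
Mn = As * fy * (d - a/2) / 10^6
= 170.9657 kN-m
phi*Mn = 0.9 * 170.9657 = 153.87 kN-m

153.87


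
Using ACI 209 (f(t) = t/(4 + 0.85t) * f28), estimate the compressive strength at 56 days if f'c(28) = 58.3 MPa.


f(56) = 56 / (4 + 0.85 * 56) * 58.3
= 56 / 51.6 * 58.3
= 63.27 MPa

63.27


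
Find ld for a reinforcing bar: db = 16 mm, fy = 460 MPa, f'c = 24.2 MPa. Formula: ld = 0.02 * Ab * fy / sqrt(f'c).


Ab = pi * 16^2 / 4 = 201.062 mm2
ld = 0.02 * 201.062 * 460 / sqrt(24.2)
= 376.0 mm

376.0
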